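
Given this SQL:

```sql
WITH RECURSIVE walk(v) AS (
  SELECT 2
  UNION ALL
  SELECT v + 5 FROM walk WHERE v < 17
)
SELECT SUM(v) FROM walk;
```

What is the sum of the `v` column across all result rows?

38

Base: v=2.
Iteration 1: 2 < 17 holds -> v = 2 + 5 = 7.
Iteration 2: 7 < 17 holds -> v = 7 + 5 = 12.
Iteration 3: 12 < 17 holds -> v = 12 + 5 = 17.
Iteration 4: 17 < 17 fails; recursion stops.
SUM(v) = 2 + 7 + 12 + 17 = 38.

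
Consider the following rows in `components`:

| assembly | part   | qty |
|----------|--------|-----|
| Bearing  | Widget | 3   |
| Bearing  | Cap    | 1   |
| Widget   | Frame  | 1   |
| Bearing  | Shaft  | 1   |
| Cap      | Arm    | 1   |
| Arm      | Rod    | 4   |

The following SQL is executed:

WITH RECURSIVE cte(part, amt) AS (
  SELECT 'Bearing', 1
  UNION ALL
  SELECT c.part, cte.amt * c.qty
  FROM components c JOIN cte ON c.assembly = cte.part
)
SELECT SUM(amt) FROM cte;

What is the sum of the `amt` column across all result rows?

14

Base: (Bearing, amt=1).
Iteration 1: components of {Bearing} -> Cap = 1*1 = 1, Shaft = 1*1 = 1, Widget = 1*3 = 3.
Iteration 2: components of {Cap,Shaft,Widget} -> Arm = 1*1 = 1, Frame = 3*1 = 3.
Iteration 3: components of {Arm,Frame} -> Rod = 1*4 = 4.
Iteration 4: no further components; recursion stops.
SUM(amt) = 1 + 3 + 1 + 1 + 3 + 1 + 4 = 14.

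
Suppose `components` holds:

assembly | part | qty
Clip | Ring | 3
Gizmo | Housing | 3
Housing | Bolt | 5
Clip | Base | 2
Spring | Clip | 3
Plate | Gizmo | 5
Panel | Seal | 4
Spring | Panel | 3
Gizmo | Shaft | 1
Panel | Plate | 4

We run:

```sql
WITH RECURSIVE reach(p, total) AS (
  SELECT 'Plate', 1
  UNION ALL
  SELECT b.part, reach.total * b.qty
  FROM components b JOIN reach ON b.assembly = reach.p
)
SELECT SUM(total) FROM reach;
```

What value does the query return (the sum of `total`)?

Base: (Plate, total=1).
Iteration 1: components of {Plate} -> Gizmo = 1*5 = 5.
Iteration 2: components of {Gizmo} -> Housing = 5*3 = 15, Shaft = 5*1 = 5.
Iteration 3: components of {Housing,Shaft} -> Bolt = 15*5 = 75.
Iteration 4: no further components; recursion stops.
SUM(total) = 1 + 5 + 5 + 15 + 75 = 101.

101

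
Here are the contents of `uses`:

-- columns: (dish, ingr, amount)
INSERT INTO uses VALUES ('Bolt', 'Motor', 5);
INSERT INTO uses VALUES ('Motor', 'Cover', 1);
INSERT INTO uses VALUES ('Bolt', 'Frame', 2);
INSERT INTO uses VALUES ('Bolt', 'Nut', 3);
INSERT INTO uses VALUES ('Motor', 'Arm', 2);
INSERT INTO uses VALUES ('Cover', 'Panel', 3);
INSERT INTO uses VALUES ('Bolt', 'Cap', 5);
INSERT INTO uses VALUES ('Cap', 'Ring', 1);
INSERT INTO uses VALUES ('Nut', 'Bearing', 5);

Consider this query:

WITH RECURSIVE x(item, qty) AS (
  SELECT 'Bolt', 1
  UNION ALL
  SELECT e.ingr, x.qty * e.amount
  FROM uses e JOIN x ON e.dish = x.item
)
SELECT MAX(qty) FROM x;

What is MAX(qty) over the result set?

15

Base: (Bolt, qty=1).
Iteration 1: components of {Bolt} -> Cap = 1*5 = 5, Frame = 1*2 = 2, Motor = 1*5 = 5, Nut = 1*3 = 3.
Iteration 2: components of {Cap,Frame,Motor,Nut} -> Arm = 5*2 = 10, Bearing = 3*5 = 15, Cover = 5*1 = 5, Ring = 5*1 = 5.
Iteration 3: components of {Arm,Bearing,Cover,Ring} -> Panel = 5*3 = 15.
Iteration 4: no further components; recursion stops.
qty values: 1, 5, 2, 3, 5, 5, 10, 15, 5, 15; the maximum is 15.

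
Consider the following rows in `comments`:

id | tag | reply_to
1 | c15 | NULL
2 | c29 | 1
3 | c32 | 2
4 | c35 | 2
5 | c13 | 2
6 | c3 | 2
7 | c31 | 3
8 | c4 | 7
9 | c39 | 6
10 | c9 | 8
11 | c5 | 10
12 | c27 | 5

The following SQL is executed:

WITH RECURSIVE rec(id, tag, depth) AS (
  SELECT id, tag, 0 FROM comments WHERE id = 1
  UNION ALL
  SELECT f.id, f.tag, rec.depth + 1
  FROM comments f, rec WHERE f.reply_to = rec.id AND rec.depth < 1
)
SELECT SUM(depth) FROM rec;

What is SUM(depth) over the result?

Base: id=1 (c15) at depth 0.
Iteration 1: rows with reply_to in {1} -> c29 (id 2, depth 1).
Iteration 2: depth < 1 fails for all current rows; recursion stops.
SUM(depth) = 0 + 1 = 1.

1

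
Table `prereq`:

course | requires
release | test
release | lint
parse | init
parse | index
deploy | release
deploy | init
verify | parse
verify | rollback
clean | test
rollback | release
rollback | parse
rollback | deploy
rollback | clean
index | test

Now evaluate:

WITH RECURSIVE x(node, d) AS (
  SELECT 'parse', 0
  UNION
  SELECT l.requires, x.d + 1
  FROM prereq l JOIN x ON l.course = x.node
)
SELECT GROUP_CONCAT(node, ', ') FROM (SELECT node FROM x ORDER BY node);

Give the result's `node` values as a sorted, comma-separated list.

index, init, parse, test

Base: (parse, d=0).
Iteration 1: edges from {parse} -> (index, d=1), (init, d=1).
Iteration 2: edges from {index,init} -> (test, d=2).
Iteration 3: no outgoing edges from {test}; recursion stops.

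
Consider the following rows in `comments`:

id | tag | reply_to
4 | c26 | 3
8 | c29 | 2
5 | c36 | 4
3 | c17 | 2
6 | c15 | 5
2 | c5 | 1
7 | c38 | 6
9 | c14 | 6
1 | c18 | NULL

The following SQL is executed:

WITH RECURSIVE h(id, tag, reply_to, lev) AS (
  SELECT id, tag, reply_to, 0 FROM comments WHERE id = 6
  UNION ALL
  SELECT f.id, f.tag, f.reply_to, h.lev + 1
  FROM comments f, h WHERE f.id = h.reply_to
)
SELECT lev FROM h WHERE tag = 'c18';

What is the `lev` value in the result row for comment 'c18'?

Base: id=6 (c15), reply_to=5, lev 0.
Iteration 1: join on id=5 -> c36 (id 5, reply_to=4, lev 1).
Iteration 2: join on id=4 -> c26 (id 4, reply_to=3, lev 2).
Iteration 3: join on id=3 -> c17 (id 3, reply_to=2, lev 3).
Iteration 4: join on id=2 -> c5 (id 2, reply_to=1, lev 4).
Iteration 5: join on id=1 -> c18 (id 1, reply_to=NULL, lev 5).
Iteration 6: reply_to is NULL; no match; recursion stops.

5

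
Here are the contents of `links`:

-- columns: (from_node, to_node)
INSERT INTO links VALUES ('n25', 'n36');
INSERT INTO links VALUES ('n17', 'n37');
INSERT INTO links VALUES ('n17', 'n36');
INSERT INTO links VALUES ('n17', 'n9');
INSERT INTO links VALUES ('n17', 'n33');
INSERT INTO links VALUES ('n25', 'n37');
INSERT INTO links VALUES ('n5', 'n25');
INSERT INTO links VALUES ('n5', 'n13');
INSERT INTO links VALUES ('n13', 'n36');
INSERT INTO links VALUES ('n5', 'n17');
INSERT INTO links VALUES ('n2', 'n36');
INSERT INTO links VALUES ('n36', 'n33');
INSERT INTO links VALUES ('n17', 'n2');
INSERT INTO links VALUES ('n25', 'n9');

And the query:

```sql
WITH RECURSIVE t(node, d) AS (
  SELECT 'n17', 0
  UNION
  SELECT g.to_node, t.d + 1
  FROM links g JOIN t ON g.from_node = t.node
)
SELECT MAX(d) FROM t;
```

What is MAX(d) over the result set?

Base: (n17, d=0).
Iteration 1: edges from {n17} -> (n2, d=1), (n33, d=1), (n36, d=1), (n37, d=1), (n9, d=1).
Iteration 2: edges from {n2,n33,n36,n37,n9} -> (n33, d=2), (n36, d=2).
Iteration 3: edges from {n33,n36} -> (n33, d=3).
Iteration 4: no outgoing edges from {n33}; recursion stops.
d values: 0, 1, 1, 1, 1, 1, 2, 2, 3; the maximum is 3.

3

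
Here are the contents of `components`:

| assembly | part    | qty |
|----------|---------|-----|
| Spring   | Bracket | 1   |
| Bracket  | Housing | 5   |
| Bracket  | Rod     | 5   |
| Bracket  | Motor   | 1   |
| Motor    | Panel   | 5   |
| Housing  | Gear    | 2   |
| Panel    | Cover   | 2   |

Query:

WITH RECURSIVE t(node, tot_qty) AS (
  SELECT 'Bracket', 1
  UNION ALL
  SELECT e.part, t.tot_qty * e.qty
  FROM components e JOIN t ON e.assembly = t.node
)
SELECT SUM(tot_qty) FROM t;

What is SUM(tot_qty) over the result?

37

Base: (Bracket, tot_qty=1).
Iteration 1: components of {Bracket} -> Housing = 1*5 = 5, Motor = 1*1 = 1, Rod = 1*5 = 5.
Iteration 2: components of {Housing,Motor,Rod} -> Gear = 5*2 = 10, Panel = 1*5 = 5.
Iteration 3: components of {Gear,Panel} -> Cover = 5*2 = 10.
Iteration 4: no further components; recursion stops.
SUM(tot_qty) = 1 + 5 + 5 + 1 + 10 + 5 + 10 = 37.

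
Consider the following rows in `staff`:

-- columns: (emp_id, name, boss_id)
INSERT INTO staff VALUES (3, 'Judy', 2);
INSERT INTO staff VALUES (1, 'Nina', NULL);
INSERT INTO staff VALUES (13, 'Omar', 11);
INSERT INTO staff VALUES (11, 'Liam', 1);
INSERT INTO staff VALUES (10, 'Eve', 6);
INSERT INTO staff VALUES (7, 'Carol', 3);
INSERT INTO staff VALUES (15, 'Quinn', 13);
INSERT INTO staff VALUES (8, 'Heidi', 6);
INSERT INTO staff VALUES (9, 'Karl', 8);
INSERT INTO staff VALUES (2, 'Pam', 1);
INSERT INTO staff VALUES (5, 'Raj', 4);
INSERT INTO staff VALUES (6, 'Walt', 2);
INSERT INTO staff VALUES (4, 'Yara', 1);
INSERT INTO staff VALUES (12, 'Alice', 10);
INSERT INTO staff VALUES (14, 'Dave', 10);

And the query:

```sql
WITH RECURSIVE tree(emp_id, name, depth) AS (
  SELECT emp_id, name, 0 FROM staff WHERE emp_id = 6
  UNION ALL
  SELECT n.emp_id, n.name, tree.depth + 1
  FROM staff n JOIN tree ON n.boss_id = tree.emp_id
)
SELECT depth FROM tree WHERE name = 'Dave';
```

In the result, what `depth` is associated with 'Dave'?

2

Base: emp_id=6 (Walt) at depth 0.
Iteration 1: rows with boss_id in {6} -> Heidi (id 8, depth 1), Eve (id 10, depth 1).
Iteration 2: rows with boss_id in {8,10} -> Karl (id 9, depth 2), Alice (id 12, depth 2), Dave (id 14, depth 2).
Iteration 3: no rows with boss_id in {9,12,14}; recursion stops.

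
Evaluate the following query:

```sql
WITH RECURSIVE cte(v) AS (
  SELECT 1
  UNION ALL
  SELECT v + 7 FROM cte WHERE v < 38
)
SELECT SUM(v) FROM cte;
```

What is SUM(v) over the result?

154

Base: v=1.
Iteration 1: 1 < 38 holds -> v = 1 + 7 = 8.
Iteration 2: 8 < 38 holds -> v = 8 + 7 = 15.
Iteration 3: 15 < 38 holds -> v = 15 + 7 = 22.
Iteration 4: 22 < 38 holds -> v = 22 + 7 = 29.
Iteration 5: 29 < 38 holds -> v = 29 + 7 = 36.
Iteration 6: 36 < 38 holds -> v = 36 + 7 = 43.
Iteration 7: 43 < 38 fails; recursion stops.
SUM(v) = 1 + 8 + 15 + 22 + 29 + 36 + 43 = 154.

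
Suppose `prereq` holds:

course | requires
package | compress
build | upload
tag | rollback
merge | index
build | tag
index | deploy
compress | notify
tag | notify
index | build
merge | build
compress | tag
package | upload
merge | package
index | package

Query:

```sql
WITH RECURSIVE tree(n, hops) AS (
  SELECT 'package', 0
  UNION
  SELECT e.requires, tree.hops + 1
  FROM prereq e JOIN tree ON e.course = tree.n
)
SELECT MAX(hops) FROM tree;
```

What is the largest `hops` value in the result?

Base: (package, hops=0).
Iteration 1: edges from {package} -> (compress, hops=1), (upload, hops=1).
Iteration 2: edges from {compress,upload} -> (notify, hops=2), (tag, hops=2).
Iteration 3: edges from {notify,tag} -> (notify, hops=3), (rollback, hops=3).
Iteration 4: no outgoing edges from {notify,rollback}; recursion stops.
hops values: 0, 1, 1, 2, 2, 3, 3; the maximum is 3.

3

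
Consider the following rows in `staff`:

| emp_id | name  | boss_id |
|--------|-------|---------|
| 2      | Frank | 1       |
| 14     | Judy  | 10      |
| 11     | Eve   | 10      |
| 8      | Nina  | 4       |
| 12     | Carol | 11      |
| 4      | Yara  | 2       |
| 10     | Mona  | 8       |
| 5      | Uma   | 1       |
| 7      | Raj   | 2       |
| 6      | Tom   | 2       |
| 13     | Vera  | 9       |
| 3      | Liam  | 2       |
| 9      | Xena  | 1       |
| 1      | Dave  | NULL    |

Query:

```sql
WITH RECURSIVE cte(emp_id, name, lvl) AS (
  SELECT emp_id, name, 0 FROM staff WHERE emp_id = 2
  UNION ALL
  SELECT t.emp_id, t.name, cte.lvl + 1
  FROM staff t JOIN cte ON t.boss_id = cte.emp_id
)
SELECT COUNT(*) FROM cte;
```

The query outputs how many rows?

10

Base: emp_id=2 (Frank) at lvl 0.
Iteration 1: rows with boss_id in {2} -> Liam (id 3, lvl 1), Yara (id 4, lvl 1), Tom (id 6, lvl 1), Raj (id 7, lvl 1).
Iteration 2: rows with boss_id in {3,4,6,7} -> Nina (id 8, lvl 2).
Iteration 3: rows with boss_id in {8} -> Mona (id 10, lvl 3).
Iteration 4: rows with boss_id in {10} -> Eve (id 11, lvl 4), Judy (id 14, lvl 4).
Iteration 5: rows with boss_id in {11,14} -> Carol (id 12, lvl 5).
Iteration 6: no rows with boss_id in {12}; recursion stops.
Total rows emitted: 10.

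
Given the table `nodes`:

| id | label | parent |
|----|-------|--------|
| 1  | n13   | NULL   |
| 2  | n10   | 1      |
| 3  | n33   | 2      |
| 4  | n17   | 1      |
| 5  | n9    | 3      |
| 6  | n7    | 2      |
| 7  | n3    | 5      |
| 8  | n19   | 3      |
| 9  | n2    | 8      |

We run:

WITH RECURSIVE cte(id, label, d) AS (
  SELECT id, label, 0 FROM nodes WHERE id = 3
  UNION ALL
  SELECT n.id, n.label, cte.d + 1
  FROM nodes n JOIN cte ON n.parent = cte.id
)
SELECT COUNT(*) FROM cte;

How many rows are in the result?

5

Base: id=3 (n33) at d 0.
Iteration 1: rows with parent in {3} -> n9 (id 5, d 1), n19 (id 8, d 1).
Iteration 2: rows with parent in {5,8} -> n3 (id 7, d 2), n2 (id 9, d 2).
Iteration 3: no rows with parent in {7,9}; recursion stops.
Total rows emitted: 5.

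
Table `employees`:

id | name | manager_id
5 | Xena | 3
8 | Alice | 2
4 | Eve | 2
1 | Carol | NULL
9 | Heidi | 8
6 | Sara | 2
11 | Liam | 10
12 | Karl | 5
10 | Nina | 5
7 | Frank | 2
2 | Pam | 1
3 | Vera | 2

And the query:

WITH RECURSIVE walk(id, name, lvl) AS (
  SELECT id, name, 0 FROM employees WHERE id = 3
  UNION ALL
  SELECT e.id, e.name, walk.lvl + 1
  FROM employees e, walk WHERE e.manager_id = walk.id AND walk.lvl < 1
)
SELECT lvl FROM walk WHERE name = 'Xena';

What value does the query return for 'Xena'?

1

Base: id=3 (Vera) at lvl 0.
Iteration 1: rows with manager_id in {3} -> Xena (id 5, lvl 1).
Iteration 2: lvl < 1 fails for all current rows; recursion stops.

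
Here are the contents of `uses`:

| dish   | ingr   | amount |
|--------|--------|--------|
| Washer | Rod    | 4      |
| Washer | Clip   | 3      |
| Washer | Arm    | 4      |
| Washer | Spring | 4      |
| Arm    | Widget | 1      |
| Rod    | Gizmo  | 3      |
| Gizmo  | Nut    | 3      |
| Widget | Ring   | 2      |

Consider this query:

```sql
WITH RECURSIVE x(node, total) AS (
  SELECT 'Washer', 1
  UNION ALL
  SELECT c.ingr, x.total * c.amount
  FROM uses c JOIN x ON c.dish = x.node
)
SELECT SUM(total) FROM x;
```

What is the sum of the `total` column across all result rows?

76

Base: (Washer, total=1).
Iteration 1: components of {Washer} -> Arm = 1*4 = 4, Clip = 1*3 = 3, Rod = 1*4 = 4, Spring = 1*4 = 4.
Iteration 2: components of {Arm,Clip,Rod,Spring} -> Gizmo = 4*3 = 12, Widget = 4*1 = 4.
Iteration 3: components of {Gizmo,Widget} -> Nut = 12*3 = 36, Ring = 4*2 = 8.
Iteration 4: no further components; recursion stops.
SUM(total) = 1 + 4 + 3 + 4 + 4 + 12 + 4 + 36 + 8 = 76.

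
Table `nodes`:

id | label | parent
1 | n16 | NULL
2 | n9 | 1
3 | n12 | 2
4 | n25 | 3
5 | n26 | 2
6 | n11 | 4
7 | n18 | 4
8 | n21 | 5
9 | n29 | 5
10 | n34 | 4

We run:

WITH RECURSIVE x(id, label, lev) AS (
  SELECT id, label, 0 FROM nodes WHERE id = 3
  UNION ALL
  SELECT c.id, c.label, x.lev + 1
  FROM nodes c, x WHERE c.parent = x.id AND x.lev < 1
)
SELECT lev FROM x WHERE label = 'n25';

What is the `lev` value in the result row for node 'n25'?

Base: id=3 (n12) at lev 0.
Iteration 1: rows with parent in {3} -> n25 (id 4, lev 1).
Iteration 2: lev < 1 fails for all current rows; recursion stops.

1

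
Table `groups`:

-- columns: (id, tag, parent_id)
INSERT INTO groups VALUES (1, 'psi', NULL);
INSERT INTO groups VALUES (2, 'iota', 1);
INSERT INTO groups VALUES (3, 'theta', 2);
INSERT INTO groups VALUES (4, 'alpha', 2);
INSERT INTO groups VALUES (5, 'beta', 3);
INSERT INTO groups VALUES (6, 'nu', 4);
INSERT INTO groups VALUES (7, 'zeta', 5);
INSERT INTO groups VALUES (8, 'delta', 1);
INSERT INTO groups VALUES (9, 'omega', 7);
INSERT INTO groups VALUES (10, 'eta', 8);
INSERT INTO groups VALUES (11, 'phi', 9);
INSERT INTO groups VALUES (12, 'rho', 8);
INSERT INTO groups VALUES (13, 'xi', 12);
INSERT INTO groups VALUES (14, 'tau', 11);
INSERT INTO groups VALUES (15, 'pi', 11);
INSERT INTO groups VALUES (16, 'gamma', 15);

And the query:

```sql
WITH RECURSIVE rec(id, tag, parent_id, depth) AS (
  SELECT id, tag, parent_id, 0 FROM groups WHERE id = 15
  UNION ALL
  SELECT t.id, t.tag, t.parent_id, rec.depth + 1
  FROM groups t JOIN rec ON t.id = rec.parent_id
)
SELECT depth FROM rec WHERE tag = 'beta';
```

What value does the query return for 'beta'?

Base: id=15 (pi), parent_id=11, depth 0.
Iteration 1: join on id=11 -> phi (id 11, parent_id=9, depth 1).
Iteration 2: join on id=9 -> omega (id 9, parent_id=7, depth 2).
Iteration 3: join on id=7 -> zeta (id 7, parent_id=5, depth 3).
Iteration 4: join on id=5 -> beta (id 5, parent_id=3, depth 4).
Iteration 5: join on id=3 -> theta (id 3, parent_id=2, depth 5).
Iteration 6: join on id=2 -> iota (id 2, parent_id=1, depth 6).
Iteration 7: join on id=1 -> psi (id 1, parent_id=NULL, depth 7).
Iteration 8: parent_id is NULL; no match; recursion stops.

4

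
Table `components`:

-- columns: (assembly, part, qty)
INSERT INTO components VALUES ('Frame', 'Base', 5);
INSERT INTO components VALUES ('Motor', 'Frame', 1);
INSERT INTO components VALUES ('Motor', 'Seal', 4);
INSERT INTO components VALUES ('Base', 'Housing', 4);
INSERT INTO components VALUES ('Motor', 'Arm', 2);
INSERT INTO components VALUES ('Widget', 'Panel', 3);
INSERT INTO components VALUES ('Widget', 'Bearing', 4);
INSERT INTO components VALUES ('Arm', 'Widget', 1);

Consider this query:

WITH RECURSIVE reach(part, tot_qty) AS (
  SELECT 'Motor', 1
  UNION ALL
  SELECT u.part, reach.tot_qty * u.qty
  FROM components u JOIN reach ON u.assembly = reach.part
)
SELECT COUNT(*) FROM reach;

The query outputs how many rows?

Base: (Motor, tot_qty=1).
Iteration 1: components of {Motor} -> Arm = 1*2 = 2, Frame = 1*1 = 1, Seal = 1*4 = 4.
Iteration 2: components of {Arm,Frame,Seal} -> Base = 1*5 = 5, Widget = 2*1 = 2.
Iteration 3: components of {Base,Widget} -> Bearing = 2*4 = 8, Housing = 5*4 = 20, Panel = 2*3 = 6.
Iteration 4: no further components; recursion stops.
Total rows emitted: 9.

9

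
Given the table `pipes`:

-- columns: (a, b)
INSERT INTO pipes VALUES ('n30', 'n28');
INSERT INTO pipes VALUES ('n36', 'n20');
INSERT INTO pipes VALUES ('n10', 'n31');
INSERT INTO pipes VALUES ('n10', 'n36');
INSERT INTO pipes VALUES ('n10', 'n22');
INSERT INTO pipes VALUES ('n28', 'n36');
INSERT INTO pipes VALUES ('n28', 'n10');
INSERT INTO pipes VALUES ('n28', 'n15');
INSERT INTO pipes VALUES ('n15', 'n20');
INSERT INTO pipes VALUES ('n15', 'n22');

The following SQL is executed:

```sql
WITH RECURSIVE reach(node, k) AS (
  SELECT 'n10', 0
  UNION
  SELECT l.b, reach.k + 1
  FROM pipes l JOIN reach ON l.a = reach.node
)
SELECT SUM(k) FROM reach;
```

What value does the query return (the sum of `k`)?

Base: (n10, k=0).
Iteration 1: edges from {n10} -> (n22, k=1), (n31, k=1), (n36, k=1).
Iteration 2: edges from {n22,n31,n36} -> (n20, k=2).
Iteration 3: no outgoing edges from {n20}; recursion stops.
SUM(k) = 0 + 1 + 1 + 1 + 2 = 5.

5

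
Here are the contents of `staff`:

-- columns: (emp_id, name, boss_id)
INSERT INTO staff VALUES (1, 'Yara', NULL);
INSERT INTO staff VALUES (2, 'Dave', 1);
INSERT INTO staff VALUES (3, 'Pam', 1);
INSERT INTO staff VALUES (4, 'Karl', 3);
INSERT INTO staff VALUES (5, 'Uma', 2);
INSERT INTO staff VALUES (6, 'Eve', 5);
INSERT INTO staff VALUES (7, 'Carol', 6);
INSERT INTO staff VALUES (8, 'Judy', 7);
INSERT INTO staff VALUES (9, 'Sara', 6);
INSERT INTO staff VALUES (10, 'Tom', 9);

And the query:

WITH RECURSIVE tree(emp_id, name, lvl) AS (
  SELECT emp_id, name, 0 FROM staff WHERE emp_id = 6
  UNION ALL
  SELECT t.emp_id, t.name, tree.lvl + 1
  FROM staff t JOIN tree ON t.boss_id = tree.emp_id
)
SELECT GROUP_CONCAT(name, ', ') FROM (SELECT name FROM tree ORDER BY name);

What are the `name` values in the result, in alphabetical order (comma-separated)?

Base: emp_id=6 (Eve) at lvl 0.
Iteration 1: rows with boss_id in {6} -> Carol (id 7, lvl 1), Sara (id 9, lvl 1).
Iteration 2: rows with boss_id in {7,9} -> Judy (id 8, lvl 2), Tom (id 10, lvl 2).
Iteration 3: no rows with boss_id in {8,10}; recursion stops.

Carol, Eve, Judy, Sara, Tom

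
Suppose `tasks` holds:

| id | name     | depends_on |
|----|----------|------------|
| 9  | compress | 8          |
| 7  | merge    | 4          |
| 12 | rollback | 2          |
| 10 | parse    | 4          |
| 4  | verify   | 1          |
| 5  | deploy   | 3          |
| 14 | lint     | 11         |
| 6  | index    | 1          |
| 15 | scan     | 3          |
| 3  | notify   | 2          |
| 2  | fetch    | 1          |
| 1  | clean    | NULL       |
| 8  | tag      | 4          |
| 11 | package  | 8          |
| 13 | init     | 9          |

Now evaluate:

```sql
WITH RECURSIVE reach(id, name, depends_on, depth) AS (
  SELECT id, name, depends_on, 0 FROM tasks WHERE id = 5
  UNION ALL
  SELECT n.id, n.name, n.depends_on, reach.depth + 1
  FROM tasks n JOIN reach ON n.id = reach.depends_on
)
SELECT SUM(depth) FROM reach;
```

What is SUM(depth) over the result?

Base: id=5 (deploy), depends_on=3, depth 0.
Iteration 1: join on id=3 -> notify (id 3, depends_on=2, depth 1).
Iteration 2: join on id=2 -> fetch (id 2, depends_on=1, depth 2).
Iteration 3: join on id=1 -> clean (id 1, depends_on=NULL, depth 3).
Iteration 4: depends_on is NULL; no match; recursion stops.
SUM(depth) = 0 + 1 + 2 + 3 = 6.

6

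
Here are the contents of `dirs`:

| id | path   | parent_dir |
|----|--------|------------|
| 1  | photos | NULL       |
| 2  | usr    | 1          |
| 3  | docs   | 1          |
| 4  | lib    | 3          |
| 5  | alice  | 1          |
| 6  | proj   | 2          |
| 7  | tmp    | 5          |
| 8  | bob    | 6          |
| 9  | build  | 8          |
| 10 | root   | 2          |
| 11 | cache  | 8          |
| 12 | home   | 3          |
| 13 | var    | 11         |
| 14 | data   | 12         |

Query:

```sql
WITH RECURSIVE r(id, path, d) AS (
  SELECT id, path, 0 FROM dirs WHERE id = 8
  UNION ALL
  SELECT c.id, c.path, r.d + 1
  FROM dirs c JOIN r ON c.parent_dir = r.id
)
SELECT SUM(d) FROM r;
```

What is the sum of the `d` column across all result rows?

4

Base: id=8 (bob) at d 0.
Iteration 1: rows with parent_dir in {8} -> build (id 9, d 1), cache (id 11, d 1).
Iteration 2: rows with parent_dir in {9,11} -> var (id 13, d 2).
Iteration 3: no rows with parent_dir in {13}; recursion stops.
SUM(d) = 0 + 1 + 1 + 2 = 4.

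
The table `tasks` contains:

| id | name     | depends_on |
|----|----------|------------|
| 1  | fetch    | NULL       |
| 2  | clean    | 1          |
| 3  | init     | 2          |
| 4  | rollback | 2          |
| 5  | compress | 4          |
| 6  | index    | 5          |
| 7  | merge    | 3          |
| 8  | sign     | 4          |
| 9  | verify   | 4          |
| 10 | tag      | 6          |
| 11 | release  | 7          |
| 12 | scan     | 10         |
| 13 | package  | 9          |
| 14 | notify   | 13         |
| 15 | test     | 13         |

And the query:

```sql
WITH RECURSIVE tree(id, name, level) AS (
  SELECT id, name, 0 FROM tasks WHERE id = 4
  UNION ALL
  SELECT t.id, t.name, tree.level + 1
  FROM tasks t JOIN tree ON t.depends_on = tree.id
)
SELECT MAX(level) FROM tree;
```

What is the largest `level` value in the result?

4

Base: id=4 (rollback) at level 0.
Iteration 1: rows with depends_on in {4} -> compress (id 5, level 1), sign (id 8, level 1), verify (id 9, level 1).
Iteration 2: rows with depends_on in {5,8,9} -> index (id 6, level 2), package (id 13, level 2).
Iteration 3: rows with depends_on in {6,13} -> tag (id 10, level 3), notify (id 14, level 3), test (id 15, level 3).
Iteration 4: rows with depends_on in {10,14,15} -> scan (id 12, level 4).
Iteration 5: no rows with depends_on in {12}; recursion stops.
level values: 0, 1, 1, 1, 2, 2, 3, 3, 3, 4; the maximum is 4.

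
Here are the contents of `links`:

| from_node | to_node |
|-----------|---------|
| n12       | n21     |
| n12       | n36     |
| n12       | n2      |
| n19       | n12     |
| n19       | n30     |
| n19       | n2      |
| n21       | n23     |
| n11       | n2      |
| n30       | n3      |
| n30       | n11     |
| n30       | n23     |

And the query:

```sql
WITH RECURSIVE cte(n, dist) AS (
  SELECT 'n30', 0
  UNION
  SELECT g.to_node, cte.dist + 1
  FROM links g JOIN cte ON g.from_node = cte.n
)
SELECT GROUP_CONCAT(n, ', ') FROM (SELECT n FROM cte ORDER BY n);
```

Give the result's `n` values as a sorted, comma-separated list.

Base: (n30, dist=0).
Iteration 1: edges from {n30} -> (n11, dist=1), (n23, dist=1), (n3, dist=1).
Iteration 2: edges from {n11,n23,n3} -> (n2, dist=2).
Iteration 3: no outgoing edges from {n2}; recursion stops.

n11, n2, n23, n3, n30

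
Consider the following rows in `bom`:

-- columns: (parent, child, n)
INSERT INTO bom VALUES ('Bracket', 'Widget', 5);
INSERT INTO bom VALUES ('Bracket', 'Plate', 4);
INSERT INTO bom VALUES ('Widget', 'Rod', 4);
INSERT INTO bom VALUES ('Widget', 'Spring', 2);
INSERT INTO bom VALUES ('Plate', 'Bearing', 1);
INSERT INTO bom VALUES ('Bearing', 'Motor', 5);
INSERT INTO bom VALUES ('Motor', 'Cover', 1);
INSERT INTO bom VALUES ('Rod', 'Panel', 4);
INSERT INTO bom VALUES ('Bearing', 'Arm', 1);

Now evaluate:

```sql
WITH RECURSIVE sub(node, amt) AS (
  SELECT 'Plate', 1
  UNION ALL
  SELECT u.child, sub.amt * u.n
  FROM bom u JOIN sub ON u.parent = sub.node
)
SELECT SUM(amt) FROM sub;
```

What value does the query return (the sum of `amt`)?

Base: (Plate, amt=1).
Iteration 1: components of {Plate} -> Bearing = 1*1 = 1.
Iteration 2: components of {Bearing} -> Arm = 1*1 = 1, Motor = 1*5 = 5.
Iteration 3: components of {Arm,Motor} -> Cover = 5*1 = 5.
Iteration 4: no further components; recursion stops.
SUM(amt) = 1 + 1 + 5 + 1 + 5 = 13.

13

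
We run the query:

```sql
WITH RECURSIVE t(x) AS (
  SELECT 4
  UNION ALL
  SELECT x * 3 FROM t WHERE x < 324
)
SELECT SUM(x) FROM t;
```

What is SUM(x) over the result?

484

Base: x=4.
Iteration 1: 4 < 324 holds -> x = 4 * 3 = 12.
Iteration 2: 12 < 324 holds -> x = 12 * 3 = 36.
Iteration 3: 36 < 324 holds -> x = 36 * 3 = 108.
Iteration 4: 108 < 324 holds -> x = 108 * 3 = 324.
Iteration 5: 324 < 324 fails; recursion stops.
SUM(x) = 4 + 12 + 36 + 108 + 324 = 484.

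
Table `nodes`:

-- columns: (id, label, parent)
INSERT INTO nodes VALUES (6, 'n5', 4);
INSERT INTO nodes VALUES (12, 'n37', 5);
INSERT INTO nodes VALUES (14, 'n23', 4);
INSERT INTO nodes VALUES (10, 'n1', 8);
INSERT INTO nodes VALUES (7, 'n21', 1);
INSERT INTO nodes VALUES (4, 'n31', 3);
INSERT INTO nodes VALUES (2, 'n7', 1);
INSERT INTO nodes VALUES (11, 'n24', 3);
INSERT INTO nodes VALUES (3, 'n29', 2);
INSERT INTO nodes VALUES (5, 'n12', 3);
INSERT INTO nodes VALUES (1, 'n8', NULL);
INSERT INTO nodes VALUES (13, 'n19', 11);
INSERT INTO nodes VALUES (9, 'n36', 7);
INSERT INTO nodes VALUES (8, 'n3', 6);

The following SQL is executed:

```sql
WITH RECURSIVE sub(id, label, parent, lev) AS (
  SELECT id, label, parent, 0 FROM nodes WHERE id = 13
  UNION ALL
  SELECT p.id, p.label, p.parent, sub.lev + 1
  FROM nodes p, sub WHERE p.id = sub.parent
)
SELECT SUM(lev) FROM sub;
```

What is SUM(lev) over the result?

10

Base: id=13 (n19), parent=11, lev 0.
Iteration 1: join on id=11 -> n24 (id 11, parent=3, lev 1).
Iteration 2: join on id=3 -> n29 (id 3, parent=2, lev 2).
Iteration 3: join on id=2 -> n7 (id 2, parent=1, lev 3).
Iteration 4: join on id=1 -> n8 (id 1, parent=NULL, lev 4).
Iteration 5: parent is NULL; no match; recursion stops.
SUM(lev) = 0 + 1 + 2 + 3 + 4 = 10.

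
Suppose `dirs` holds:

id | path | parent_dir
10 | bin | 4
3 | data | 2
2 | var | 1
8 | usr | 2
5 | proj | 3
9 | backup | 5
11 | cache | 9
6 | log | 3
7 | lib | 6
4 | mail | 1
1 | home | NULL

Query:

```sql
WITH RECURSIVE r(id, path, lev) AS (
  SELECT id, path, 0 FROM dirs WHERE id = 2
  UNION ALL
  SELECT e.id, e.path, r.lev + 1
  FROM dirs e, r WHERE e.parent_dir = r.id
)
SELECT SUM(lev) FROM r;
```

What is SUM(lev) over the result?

Base: id=2 (var) at lev 0.
Iteration 1: rows with parent_dir in {2} -> data (id 3, lev 1), usr (id 8, lev 1).
Iteration 2: rows with parent_dir in {3,8} -> proj (id 5, lev 2), log (id 6, lev 2).
Iteration 3: rows with parent_dir in {5,6} -> lib (id 7, lev 3), backup (id 9, lev 3).
Iteration 4: rows with parent_dir in {7,9} -> cache (id 11, lev 4).
Iteration 5: no rows with parent_dir in {11}; recursion stops.
SUM(lev) = 0 + 1 + 1 + 2 + 2 + 3 + 3 + 4 = 16.

16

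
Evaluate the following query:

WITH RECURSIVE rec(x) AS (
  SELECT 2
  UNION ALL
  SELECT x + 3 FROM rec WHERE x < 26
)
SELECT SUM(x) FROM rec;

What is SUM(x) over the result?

126

Base: x=2.
Iteration 1: 2 < 26 holds -> x = 2 + 3 = 5.
Iteration 2: 5 < 26 holds -> x = 5 + 3 = 8.
Iteration 3: 8 < 26 holds -> x = 8 + 3 = 11.
Iteration 4: 11 < 26 holds -> x = 11 + 3 = 14.
Iteration 5: 14 < 26 holds -> x = 14 + 3 = 17.
Iteration 6: 17 < 26 holds -> x = 17 + 3 = 20.
Iteration 7: 20 < 26 holds -> x = 20 + 3 = 23.
Iteration 8: 23 < 26 holds -> x = 23 + 3 = 26.
Iteration 9: 26 < 26 fails; recursion stops.
SUM(x) = 2 + 5 + 8 + 11 + 14 + 17 + 20 + 23 + 26 = 126.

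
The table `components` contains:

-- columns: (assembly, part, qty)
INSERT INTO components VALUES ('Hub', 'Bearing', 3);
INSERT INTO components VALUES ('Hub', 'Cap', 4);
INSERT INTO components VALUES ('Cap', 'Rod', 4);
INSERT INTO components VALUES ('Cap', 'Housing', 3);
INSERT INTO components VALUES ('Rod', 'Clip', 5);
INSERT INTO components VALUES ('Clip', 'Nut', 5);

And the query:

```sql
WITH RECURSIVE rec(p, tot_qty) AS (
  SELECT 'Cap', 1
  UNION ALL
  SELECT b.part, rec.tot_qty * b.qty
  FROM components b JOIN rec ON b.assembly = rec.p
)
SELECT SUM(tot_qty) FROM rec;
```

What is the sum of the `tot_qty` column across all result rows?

Base: (Cap, tot_qty=1).
Iteration 1: components of {Cap} -> Housing = 1*3 = 3, Rod = 1*4 = 4.
Iteration 2: components of {Housing,Rod} -> Clip = 4*5 = 20.
Iteration 3: components of {Clip} -> Nut = 20*5 = 100.
Iteration 4: no further components; recursion stops.
SUM(tot_qty) = 1 + 4 + 3 + 20 + 100 = 128.

128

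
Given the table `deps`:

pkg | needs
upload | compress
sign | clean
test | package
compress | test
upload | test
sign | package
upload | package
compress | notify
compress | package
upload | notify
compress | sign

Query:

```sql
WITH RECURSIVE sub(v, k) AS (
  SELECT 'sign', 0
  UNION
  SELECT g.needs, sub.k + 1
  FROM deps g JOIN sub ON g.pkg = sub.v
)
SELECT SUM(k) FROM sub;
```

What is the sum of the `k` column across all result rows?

2

Base: (sign, k=0).
Iteration 1: edges from {sign} -> (clean, k=1), (package, k=1).
Iteration 2: no outgoing edges from {clean,package}; recursion stops.
SUM(k) = 0 + 1 + 1 = 2.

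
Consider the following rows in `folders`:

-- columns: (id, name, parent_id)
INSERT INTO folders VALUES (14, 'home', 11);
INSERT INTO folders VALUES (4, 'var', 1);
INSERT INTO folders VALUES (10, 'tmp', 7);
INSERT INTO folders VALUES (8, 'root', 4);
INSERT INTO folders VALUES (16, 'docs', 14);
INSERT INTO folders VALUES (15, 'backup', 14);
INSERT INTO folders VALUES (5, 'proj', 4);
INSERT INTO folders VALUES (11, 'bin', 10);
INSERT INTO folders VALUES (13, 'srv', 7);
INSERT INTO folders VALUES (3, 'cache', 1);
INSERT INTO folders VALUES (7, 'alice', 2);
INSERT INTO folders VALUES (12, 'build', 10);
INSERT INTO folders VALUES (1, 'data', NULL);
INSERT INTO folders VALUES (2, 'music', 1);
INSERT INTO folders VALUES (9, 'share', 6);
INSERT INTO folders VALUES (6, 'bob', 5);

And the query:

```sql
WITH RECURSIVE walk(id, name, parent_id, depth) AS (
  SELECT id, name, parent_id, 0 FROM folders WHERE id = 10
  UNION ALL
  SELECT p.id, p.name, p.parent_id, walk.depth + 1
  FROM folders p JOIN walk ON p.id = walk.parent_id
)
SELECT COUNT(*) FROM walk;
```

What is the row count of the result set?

Base: id=10 (tmp), parent_id=7, depth 0.
Iteration 1: join on id=7 -> alice (id 7, parent_id=2, depth 1).
Iteration 2: join on id=2 -> music (id 2, parent_id=1, depth 2).
Iteration 3: join on id=1 -> data (id 1, parent_id=NULL, depth 3).
Iteration 4: parent_id is NULL; no match; recursion stops.
Total rows emitted: 4.

4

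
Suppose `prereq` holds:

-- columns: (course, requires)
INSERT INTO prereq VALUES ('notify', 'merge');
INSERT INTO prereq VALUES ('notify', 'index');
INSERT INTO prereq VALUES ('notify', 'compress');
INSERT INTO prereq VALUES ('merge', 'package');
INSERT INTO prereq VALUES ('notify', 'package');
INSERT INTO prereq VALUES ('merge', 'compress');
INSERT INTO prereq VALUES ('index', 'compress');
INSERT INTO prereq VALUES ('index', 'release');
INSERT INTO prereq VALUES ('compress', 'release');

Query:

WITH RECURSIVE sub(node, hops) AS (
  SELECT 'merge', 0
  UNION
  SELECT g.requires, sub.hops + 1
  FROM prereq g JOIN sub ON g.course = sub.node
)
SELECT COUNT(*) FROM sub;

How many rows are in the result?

4

Base: (merge, hops=0).
Iteration 1: edges from {merge} -> (compress, hops=1), (package, hops=1).
Iteration 2: edges from {compress,package} -> (release, hops=2).
Iteration 3: no outgoing edges from {release}; recursion stops.
Total rows emitted: 4.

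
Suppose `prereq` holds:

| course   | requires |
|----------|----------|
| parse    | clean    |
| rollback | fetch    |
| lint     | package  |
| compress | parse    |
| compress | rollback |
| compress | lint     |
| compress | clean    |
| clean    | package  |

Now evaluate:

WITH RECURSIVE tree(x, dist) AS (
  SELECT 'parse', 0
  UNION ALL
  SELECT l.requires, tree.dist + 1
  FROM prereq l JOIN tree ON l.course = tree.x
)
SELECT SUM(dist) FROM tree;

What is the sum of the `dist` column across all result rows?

Base: (parse, dist=0).
Iteration 1: edges from {parse} -> (clean, dist=1).
Iteration 2: edges from {clean} -> (package, dist=2).
Iteration 3: no outgoing edges from {package}; recursion stops.
SUM(dist) = 0 + 1 + 2 = 3.

3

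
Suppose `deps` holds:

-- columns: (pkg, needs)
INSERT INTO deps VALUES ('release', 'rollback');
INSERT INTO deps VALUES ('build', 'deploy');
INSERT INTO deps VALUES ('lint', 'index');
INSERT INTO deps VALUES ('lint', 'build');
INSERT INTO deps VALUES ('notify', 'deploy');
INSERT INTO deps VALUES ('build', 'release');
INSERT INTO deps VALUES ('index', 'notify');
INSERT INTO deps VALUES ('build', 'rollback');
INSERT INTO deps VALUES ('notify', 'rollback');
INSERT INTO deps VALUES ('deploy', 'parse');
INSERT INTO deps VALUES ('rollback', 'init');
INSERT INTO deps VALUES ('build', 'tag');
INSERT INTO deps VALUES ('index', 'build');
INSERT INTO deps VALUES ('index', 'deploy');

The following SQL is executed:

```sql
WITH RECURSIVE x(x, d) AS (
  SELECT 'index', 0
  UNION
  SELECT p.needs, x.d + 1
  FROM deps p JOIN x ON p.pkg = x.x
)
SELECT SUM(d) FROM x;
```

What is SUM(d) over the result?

26

Base: (index, d=0).
Iteration 1: edges from {index} -> (build, d=1), (deploy, d=1), (notify, d=1).
Iteration 2: edges from {build,deploy,notify} -> (deploy, d=2), (parse, d=2), (release, d=2), (rollback, d=2), (tag, d=2). [UNION drops 2 duplicate row(s)]
Iteration 3: edges from {deploy,parse,release,rollback,tag} -> (init, d=3), (parse, d=3), (rollback, d=3).
Iteration 4: edges from {init,parse,rollback} -> (init, d=4).
Iteration 5: no outgoing edges from {init}; recursion stops.
SUM(d) = 0 + 1 + 1 + 1 + 2 + 2 + 2 + 2 + 2 + 3 + 3 + 3 + 4 = 26.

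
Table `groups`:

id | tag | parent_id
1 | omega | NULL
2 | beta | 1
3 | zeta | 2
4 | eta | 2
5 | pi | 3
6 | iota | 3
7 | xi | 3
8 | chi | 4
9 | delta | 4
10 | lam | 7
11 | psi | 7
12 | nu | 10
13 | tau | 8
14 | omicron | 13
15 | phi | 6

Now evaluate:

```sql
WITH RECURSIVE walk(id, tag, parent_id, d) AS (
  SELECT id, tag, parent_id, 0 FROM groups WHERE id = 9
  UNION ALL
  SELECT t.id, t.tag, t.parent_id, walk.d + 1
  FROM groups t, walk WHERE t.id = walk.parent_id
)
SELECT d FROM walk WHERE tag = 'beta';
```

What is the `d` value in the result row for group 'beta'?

2

Base: id=9 (delta), parent_id=4, d 0.
Iteration 1: join on id=4 -> eta (id 4, parent_id=2, d 1).
Iteration 2: join on id=2 -> beta (id 2, parent_id=1, d 2).
Iteration 3: join on id=1 -> omega (id 1, parent_id=NULL, d 3).
Iteration 4: parent_id is NULL; no match; recursion stops.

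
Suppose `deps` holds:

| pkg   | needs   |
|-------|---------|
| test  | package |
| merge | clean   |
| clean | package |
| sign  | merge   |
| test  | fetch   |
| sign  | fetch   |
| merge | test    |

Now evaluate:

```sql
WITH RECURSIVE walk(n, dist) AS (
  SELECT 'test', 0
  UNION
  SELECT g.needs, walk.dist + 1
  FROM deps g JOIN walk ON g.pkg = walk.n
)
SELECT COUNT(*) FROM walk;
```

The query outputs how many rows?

Base: (test, dist=0).
Iteration 1: edges from {test} -> (fetch, dist=1), (package, dist=1).
Iteration 2: no outgoing edges from {fetch,package}; recursion stops.
Total rows emitted: 3.

3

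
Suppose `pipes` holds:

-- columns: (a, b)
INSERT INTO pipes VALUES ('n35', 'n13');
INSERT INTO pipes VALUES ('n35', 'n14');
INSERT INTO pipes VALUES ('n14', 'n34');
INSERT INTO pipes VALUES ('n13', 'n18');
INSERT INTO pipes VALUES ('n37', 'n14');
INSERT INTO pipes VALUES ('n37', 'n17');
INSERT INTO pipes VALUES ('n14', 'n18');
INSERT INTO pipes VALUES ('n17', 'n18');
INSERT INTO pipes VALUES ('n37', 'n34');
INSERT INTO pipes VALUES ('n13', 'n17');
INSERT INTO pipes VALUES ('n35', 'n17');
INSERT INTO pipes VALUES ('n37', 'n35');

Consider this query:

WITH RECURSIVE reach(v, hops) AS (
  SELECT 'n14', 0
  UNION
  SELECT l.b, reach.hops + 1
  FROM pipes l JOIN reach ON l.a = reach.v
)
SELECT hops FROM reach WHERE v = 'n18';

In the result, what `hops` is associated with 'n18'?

Base: (n14, hops=0).
Iteration 1: edges from {n14} -> (n18, hops=1), (n34, hops=1).
Iteration 2: no outgoing edges from {n18,n34}; recursion stops.

1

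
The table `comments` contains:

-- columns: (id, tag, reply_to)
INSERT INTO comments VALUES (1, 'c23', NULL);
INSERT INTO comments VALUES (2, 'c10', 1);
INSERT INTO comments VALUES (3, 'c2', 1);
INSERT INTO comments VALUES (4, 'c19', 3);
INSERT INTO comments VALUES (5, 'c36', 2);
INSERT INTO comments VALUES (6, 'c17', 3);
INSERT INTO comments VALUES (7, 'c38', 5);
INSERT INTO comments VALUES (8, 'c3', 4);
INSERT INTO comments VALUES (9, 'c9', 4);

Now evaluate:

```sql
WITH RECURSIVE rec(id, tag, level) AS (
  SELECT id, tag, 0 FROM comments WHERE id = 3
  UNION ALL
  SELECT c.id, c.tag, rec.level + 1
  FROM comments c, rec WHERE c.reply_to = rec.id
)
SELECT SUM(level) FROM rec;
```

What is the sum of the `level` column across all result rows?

6

Base: id=3 (c2) at level 0.
Iteration 1: rows with reply_to in {3} -> c19 (id 4, level 1), c17 (id 6, level 1).
Iteration 2: rows with reply_to in {4,6} -> c3 (id 8, level 2), c9 (id 9, level 2).
Iteration 3: no rows with reply_to in {8,9}; recursion stops.
SUM(level) = 0 + 1 + 1 + 2 + 2 = 6.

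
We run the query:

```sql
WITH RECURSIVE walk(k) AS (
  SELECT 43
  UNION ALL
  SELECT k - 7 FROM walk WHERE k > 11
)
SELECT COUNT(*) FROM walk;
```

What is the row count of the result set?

6

Base: k=43.
Iteration 1: 43 > 11 holds -> k = 43 - 7 = 36.
Iteration 2: 36 > 11 holds -> k = 36 - 7 = 29.
Iteration 3: 29 > 11 holds -> k = 29 - 7 = 22.
Iteration 4: 22 > 11 holds -> k = 22 - 7 = 15.
Iteration 5: 15 > 11 holds -> k = 15 - 7 = 8.
Iteration 6: 8 > 11 fails; recursion stops.
Total rows emitted: 6.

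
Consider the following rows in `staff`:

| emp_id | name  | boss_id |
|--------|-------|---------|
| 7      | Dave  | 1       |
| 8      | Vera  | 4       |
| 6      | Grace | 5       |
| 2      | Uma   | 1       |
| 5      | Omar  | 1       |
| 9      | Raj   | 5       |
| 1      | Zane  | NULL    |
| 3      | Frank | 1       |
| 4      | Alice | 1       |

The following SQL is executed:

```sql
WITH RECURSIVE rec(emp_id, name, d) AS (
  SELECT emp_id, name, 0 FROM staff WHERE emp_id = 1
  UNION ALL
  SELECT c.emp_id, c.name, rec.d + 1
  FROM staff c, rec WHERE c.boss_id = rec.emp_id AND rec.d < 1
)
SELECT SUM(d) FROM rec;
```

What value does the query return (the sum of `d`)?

5

Base: emp_id=1 (Zane) at d 0.
Iteration 1: rows with boss_id in {1} -> Uma (id 2, d 1), Frank (id 3, d 1), Alice (id 4, d 1), Omar (id 5, d 1), Dave (id 7, d 1).
Iteration 2: d < 1 fails for all current rows; recursion stops.
SUM(d) = 0 + 1 + 1 + 1 + 1 + 1 = 5.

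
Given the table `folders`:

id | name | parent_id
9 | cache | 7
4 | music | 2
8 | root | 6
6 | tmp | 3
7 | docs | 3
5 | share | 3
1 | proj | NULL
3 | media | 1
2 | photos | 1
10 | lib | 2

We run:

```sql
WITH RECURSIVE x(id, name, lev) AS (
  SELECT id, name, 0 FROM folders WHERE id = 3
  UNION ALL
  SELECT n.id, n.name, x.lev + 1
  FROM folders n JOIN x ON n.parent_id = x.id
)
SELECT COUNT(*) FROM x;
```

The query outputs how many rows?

Base: id=3 (media) at lev 0.
Iteration 1: rows with parent_id in {3} -> share (id 5, lev 1), tmp (id 6, lev 1), docs (id 7, lev 1).
Iteration 2: rows with parent_id in {5,6,7} -> root (id 8, lev 2), cache (id 9, lev 2).
Iteration 3: no rows with parent_id in {8,9}; recursion stops.
Total rows emitted: 6.

6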